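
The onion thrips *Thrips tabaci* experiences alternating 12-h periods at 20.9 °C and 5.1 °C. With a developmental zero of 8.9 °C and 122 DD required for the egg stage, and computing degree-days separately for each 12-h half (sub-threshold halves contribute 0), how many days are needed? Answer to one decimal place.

Day half: max(0, 20.9 − 8.9) × 0.5 = 12.0 × 0.5 = 6.00 DD.
Night half: max(0, 5.1 − 8.9) × 0.5 = 0.0 × 0.5 = 0.00 DD.
Per 24 h: 6.00 DD/day.
Duration = 122 / 6.00 = 20.333 ≈ 20.3 days.

20.3 days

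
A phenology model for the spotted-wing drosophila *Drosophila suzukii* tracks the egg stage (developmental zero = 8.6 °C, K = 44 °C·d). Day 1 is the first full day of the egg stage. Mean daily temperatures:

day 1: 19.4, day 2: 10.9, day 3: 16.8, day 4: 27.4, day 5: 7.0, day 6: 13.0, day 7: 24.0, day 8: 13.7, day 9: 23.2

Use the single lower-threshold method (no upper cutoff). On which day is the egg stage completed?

Daily DD above 8.6 °C: 10.8, 2.3, 8.2, 18.8, 0.0, 4.4, 15.4, 5.1, 14.6.
Cumulative: 10.8, 13.1, 21.3, 40.1, 40.1, 44.5, 59.9, 65.0, 79.6.
The total first reaches 44 DD on day 6.

day 6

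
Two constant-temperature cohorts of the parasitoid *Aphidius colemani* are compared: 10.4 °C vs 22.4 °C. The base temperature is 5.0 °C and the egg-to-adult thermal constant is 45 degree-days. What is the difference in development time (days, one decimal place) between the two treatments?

At 10.4 °C: 45 / (10.4 − 5.0) = 45 / 5.4 = 8.333 d.
At 22.4 °C: 45 / (22.4 − 5.0) = 45 / 17.4 = 2.586 d.
Difference = |8.333 − 2.586| = 5.747 ≈ 5.7 days.

5.7 days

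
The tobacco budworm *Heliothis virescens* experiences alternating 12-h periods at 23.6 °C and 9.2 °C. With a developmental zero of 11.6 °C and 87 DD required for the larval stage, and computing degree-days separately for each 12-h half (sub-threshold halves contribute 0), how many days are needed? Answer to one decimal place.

14.5 days

Day half: max(0, 23.6 − 11.6) × 0.5 = 12.0 × 0.5 = 6.00 DD.
Night half: max(0, 9.2 − 11.6) × 0.5 = 0.0 × 0.5 = 0.00 DD.
Per 24 h: 6.00 DD/day.
Duration = 87 / 6.00 = 14.500 ≈ 14.5 days.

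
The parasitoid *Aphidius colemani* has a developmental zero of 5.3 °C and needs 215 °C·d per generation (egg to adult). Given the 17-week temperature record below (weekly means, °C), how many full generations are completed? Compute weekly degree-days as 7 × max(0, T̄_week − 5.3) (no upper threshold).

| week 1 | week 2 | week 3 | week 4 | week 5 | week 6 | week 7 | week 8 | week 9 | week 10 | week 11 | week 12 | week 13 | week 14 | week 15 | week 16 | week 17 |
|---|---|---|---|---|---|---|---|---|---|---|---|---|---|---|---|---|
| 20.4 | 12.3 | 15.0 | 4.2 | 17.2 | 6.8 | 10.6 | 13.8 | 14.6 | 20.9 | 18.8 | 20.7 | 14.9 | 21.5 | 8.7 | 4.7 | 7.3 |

4 generations

Weekly DD (7 × max(0, T̄ − 5.3)): 105.7, 49.0, 67.9, 0.0, 83.3, 10.5, 37.1, 59.5, 65.1, 109.2, 94.5, 107.8, 67.2, 113.4, 23.8, 0.0, 14.0.
Season total = 1008.0 DD.
Complete generations = ⌊1008.0 / 215⌋ = 4.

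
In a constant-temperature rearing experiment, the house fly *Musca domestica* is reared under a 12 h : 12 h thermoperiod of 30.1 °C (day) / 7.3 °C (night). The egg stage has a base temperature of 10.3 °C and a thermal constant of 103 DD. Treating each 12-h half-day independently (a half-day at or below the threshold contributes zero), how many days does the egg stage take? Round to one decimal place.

Day half: max(0, 30.1 − 10.3) × 0.5 = 19.8 × 0.5 = 9.90 DD.
Night half: max(0, 7.3 − 10.3) × 0.5 = 0.0 × 0.5 = 0.00 DD.
Per 24 h: 9.90 DD/day.
Duration = 103 / 9.90 = 10.404 ≈ 10.4 days.

10.4 days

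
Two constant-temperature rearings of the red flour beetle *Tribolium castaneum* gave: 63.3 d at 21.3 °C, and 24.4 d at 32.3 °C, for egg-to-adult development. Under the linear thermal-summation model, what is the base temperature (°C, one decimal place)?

Under the model K = D·(T − T_b), so D₁·(T₁ − T_b) = D₂·(T₂ − T_b).
63.3·(21.3 − T_b) = 24.4·(32.3 − T_b)
T_b = (63.3·21.3 − 24.4·32.3) / (63.3 − 24.4) = 560.17 / 38.9 = 14.400 °C ≈ 14.4 °C.

14.4 °C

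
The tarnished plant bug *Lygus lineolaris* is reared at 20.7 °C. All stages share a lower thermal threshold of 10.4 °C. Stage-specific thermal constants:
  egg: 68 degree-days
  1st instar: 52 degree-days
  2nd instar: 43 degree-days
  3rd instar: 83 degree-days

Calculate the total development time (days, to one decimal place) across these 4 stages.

Daily accumulation at 20.7 °C = 20.7 − 10.4 = 10.3 DD/day.
Total K = 68 + 52 + 43 + 83 = 246 DD.
Total duration = 246 / 10.3 = 23.883 ≈ 23.9 days.

23.9 days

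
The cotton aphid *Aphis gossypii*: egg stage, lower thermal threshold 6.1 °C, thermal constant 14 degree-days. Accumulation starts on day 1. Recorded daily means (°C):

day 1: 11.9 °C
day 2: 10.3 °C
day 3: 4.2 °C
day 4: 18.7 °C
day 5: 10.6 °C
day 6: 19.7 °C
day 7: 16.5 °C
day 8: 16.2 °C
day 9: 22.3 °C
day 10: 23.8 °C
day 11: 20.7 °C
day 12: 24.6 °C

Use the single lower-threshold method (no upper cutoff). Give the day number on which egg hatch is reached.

day 4

Daily DD above 6.1 °C: 5.8, 4.2, 0.0, 12.6, 4.5, 13.6, 10.4, 10.1, 16.2, 17.7, 14.6, 18.5.
Cumulative: 5.8, 10.0, 10.0, 22.6, 27.1, 40.7, 51.1, 61.2, 77.4, 95.1, 109.7, 128.2.
The total first reaches 14 DD on day 4.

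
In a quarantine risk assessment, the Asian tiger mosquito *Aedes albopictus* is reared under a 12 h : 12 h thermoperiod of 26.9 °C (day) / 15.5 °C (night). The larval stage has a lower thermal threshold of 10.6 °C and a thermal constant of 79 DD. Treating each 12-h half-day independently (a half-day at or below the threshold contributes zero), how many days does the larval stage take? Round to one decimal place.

Day half: max(0, 26.9 − 10.6) × 0.5 = 16.3 × 0.5 = 8.15 DD.
Night half: max(0, 15.5 − 10.6) × 0.5 = 4.9 × 0.5 = 2.45 DD.
Per 24 h: 10.60 DD/day.
Duration = 79 / 10.60 = 7.453 ≈ 7.5 days.

7.5 days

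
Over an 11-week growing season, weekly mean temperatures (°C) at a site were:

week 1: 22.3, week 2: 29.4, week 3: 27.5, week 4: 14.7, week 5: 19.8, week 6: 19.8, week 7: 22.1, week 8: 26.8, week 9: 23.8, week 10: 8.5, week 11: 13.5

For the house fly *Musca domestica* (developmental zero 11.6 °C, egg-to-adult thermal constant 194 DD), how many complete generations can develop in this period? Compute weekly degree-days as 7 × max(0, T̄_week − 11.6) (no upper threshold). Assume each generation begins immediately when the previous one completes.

3 generations

Weekly DD (7 × max(0, T̄ − 11.6)): 74.9, 124.6, 111.3, 21.7, 57.4, 57.4, 73.5, 106.4, 85.4, 0.0, 13.3.
Season total = 725.9 DD.
Complete generations = ⌊725.9 / 194⌋ = 3.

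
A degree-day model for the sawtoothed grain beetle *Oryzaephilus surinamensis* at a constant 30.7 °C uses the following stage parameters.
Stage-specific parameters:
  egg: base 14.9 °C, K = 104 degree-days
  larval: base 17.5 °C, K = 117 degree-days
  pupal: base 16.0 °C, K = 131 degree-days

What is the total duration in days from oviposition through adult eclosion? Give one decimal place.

egg: 104 / (30.7 − 14.9) = 104 / 15.8 = 6.582 d.
larval: 117 / (30.7 − 17.5) = 117 / 13.2 = 8.864 d.
pupal: 131 / (30.7 − 16.0) = 131 / 14.7 = 8.912 d.
Sum = 24.357 ≈ 24.4 days.

24.4 days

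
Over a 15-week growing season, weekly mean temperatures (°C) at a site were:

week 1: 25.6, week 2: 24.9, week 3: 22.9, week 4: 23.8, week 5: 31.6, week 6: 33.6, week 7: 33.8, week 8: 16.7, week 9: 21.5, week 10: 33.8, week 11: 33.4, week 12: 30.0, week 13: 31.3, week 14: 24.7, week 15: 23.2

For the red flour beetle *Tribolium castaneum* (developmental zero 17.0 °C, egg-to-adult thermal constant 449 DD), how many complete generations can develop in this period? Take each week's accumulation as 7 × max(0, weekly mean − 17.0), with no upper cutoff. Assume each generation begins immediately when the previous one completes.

Weekly DD (7 × max(0, T̄ − 17.0)): 60.2, 55.3, 41.3, 47.6, 102.2, 116.2, 117.6, 0.0, 31.5, 117.6, 114.8, 91.0, 100.1, 53.9, 43.4.
Season total = 1092.7 DD.
Complete generations = ⌊1092.7 / 449⌋ = 2.

2 generations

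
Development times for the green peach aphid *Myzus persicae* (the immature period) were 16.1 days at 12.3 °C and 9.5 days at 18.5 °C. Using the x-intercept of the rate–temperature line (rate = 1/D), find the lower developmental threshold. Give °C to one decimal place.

Linear rate model ⇒ the product D·(T − T_b) is constant across temperatures.
16.1·(12.3 − T_b) = 9.5·(18.5 − T_b)
T_b = (16.1·12.3 − 9.5·18.5) / (16.1 − 9.5) = 22.28 / 6.6 = 3.376 °C ≈ 3.4 °C.

3.4 °C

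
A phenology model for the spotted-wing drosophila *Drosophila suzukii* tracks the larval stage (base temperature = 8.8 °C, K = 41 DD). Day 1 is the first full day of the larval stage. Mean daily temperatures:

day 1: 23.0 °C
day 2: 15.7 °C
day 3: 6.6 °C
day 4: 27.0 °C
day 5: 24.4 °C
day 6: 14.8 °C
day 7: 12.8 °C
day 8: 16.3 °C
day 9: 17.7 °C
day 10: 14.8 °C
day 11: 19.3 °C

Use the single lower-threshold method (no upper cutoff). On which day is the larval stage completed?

day 5

Daily DD above 8.8 °C: 14.2, 6.9, 0.0, 18.2, 15.6, 6.0, 4.0, 7.5, 8.9, 6.0, 10.5.
Cumulative: 14.2, 21.1, 21.1, 39.3, 54.9, 60.9, 64.9, 72.4, 81.3, 87.3, 97.8.
The total first reaches 41 DD on day 5.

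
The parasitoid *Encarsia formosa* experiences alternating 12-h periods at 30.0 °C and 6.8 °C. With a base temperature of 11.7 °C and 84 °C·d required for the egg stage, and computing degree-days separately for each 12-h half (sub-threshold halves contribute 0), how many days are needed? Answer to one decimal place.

Day half: max(0, 30.0 − 11.7) × 0.5 = 18.3 × 0.5 = 9.15 DD.
Night half: max(0, 6.8 − 11.7) × 0.5 = 0.0 × 0.5 = 0.00 DD.
Per 24 h: 9.15 DD/day.
Duration = 84 / 9.15 = 9.180 ≈ 9.2 days.

9.2 days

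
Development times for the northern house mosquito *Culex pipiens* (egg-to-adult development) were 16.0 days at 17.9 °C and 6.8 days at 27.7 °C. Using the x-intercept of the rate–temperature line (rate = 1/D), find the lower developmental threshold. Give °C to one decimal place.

Under the model K = D·(T − T_b), so D₁·(T₁ − T_b) = D₂·(T₂ − T_b).
16.0·(17.9 − T_b) = 6.8·(27.7 − T_b)
T_b = (16.0·17.9 − 6.8·27.7) / (16.0 − 6.8) = 98.04 / 9.2 = 10.657 °C ≈ 10.7 °C.

10.7 °C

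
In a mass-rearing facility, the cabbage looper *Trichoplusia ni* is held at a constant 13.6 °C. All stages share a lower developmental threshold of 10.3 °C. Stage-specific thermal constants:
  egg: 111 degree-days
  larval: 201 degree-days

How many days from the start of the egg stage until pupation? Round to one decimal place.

Daily accumulation at 13.6 °C = 13.6 − 10.3 = 3.3 DD/day.
Total K = 111 + 201 = 312 DD.
Total duration = 312 / 3.3 = 94.545 ≈ 94.5 days.

94.5 days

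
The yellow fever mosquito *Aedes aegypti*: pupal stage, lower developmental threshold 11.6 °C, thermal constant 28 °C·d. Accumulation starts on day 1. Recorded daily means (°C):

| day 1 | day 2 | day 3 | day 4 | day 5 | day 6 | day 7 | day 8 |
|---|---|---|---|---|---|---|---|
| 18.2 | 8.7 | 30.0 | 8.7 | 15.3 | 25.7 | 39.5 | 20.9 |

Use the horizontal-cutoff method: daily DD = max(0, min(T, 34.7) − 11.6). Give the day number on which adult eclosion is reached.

day 5

Daily DD above 11.6 °C (capped at 23.1): 6.6, 0.0, 18.4, 0.0, 3.7, 14.1, 23.1, 9.3.
Cumulative: 6.6, 6.6, 25.0, 25.0, 28.7, 42.8, 65.9, 75.2.
The total first reaches 28 DD on day 5.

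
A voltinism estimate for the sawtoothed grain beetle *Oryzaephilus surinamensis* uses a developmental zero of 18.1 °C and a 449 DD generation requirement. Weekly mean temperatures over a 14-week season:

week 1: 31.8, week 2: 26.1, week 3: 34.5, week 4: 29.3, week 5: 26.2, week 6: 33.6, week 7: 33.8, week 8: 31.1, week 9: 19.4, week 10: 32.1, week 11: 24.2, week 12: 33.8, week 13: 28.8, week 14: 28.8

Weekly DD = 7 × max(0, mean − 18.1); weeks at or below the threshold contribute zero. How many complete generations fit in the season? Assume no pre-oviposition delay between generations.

Weekly DD (7 × max(0, T̄ − 18.1)): 95.9, 56.0, 114.8, 78.4, 56.7, 108.5, 109.9, 91.0, 9.1, 98.0, 42.7, 109.9, 74.9, 74.9.
Season total = 1120.7 DD.
Complete generations = ⌊1120.7 / 449⌋ = 2.

2 generations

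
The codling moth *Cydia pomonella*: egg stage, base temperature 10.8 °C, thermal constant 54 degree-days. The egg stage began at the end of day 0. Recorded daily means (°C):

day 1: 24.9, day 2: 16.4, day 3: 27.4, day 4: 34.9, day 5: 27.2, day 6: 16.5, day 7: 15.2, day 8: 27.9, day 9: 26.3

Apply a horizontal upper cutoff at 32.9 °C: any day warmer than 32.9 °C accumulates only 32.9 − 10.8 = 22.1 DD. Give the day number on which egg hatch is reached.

Daily DD above 10.8 °C (capped at 22.1): 14.1, 5.6, 16.6, 22.1, 16.4, 5.7, 4.4, 17.1, 15.5.
Cumulative: 14.1, 19.7, 36.3, 58.4, 74.8, 80.5, 84.9, 102.0, 117.5.
The total first reaches 54 DD on day 4.

day 4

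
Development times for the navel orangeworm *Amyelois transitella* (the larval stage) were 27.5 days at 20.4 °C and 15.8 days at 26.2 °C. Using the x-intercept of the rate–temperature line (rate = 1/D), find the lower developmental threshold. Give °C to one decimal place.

12.6 °C

Equal thermal constants: D₁(T₁ − T_b) = D₂(T₂ − T_b).
27.5·(20.4 − T_b) = 15.8·(26.2 − T_b)
T_b = (27.5·20.4 − 15.8·26.2) / (27.5 − 15.8) = 147.04 / 11.7 = 12.568 °C ≈ 12.6 °C.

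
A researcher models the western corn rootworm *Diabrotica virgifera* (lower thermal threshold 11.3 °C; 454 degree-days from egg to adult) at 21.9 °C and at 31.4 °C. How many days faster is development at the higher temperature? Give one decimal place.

At 21.9 °C: 454 / (21.9 − 11.3) = 454 / 10.6 = 42.830 d.
At 31.4 °C: 454 / (31.4 − 11.3) = 454 / 20.1 = 22.587 d.
Difference = |42.830 − 22.587| = 20.243 ≈ 20.2 days.

20.2 days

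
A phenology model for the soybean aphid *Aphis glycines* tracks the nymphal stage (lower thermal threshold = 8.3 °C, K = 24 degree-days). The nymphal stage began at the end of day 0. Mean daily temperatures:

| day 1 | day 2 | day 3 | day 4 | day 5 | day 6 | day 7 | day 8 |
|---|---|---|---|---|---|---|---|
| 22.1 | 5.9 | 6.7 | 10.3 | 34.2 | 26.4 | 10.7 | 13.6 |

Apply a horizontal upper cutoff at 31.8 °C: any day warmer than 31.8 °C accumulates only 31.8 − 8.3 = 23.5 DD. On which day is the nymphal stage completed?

day 5

Daily DD above 8.3 °C (capped at 23.5): 13.8, 0.0, 0.0, 2.0, 23.5, 18.1, 2.4, 5.3.
Cumulative: 13.8, 13.8, 13.8, 15.8, 39.3, 57.4, 59.8, 65.1.
The total first reaches 24 DD on day 5.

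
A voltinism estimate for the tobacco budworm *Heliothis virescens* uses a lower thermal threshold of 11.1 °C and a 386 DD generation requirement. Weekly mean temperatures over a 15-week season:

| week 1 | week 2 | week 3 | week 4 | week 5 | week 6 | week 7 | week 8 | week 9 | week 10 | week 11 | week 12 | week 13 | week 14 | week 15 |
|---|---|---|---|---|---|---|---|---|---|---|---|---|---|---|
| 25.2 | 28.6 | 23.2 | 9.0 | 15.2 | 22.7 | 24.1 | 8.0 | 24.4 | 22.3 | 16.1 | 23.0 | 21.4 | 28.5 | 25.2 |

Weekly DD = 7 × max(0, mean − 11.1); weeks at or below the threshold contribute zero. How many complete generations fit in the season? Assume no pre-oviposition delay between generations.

Weekly DD (7 × max(0, T̄ − 11.1)): 98.7, 122.5, 84.7, 0.0, 28.7, 81.2, 91.0, 0.0, 93.1, 78.4, 35.0, 83.3, 72.1, 121.8, 98.7.
Season total = 1089.2 DD.
Complete generations = ⌊1089.2 / 386⌋ = 2.

2 generations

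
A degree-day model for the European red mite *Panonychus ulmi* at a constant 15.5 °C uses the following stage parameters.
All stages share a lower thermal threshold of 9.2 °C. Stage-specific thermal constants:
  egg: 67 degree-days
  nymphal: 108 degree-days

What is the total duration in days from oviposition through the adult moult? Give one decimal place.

27.8 days

Daily accumulation at 15.5 °C = 15.5 − 9.2 = 6.3 DD/day.
Total K = 67 + 108 = 175 DD.
Total duration = 175 / 6.3 = 27.778 ≈ 27.8 days.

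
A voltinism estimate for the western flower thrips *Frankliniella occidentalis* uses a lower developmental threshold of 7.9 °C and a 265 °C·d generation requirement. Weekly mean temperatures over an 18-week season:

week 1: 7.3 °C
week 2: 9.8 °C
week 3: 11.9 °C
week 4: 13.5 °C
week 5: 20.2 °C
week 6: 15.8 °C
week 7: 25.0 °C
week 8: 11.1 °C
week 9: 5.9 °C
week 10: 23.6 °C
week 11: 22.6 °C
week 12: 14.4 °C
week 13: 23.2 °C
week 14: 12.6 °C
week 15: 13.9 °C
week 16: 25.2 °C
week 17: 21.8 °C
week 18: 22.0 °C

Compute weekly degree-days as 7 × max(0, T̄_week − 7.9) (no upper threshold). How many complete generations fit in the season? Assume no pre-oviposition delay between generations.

Weekly DD (7 × max(0, T̄ − 7.9)): 0.0, 13.3, 28.0, 39.2, 86.1, 55.3, 119.7, 22.4, 0.0, 109.9, 102.9, 45.5, 107.1, 32.9, 42.0, 121.1, 97.3, 98.7.
Season total = 1121.4 DD.
Complete generations = ⌊1121.4 / 265⌋ = 4.

4 generations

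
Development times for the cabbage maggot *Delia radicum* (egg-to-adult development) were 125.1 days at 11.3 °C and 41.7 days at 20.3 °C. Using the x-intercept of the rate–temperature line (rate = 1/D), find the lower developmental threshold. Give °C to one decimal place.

Under the model K = D·(T − T_b), so D₁·(T₁ − T_b) = D₂·(T₂ − T_b).
125.1·(11.3 − T_b) = 41.7·(20.3 − T_b)
T_b = (125.1·11.3 − 41.7·20.3) / (125.1 − 41.7) = 567.12 / 83.4 = 6.800 °C ≈ 6.8 °C.

6.8 °C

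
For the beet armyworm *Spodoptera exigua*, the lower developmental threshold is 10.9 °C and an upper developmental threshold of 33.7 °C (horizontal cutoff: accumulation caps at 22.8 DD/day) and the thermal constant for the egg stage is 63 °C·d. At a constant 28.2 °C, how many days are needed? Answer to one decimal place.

3.6 days

Daily accumulation = 28.2 − 10.9 = 17.3 DD/day.
Duration = 63 / 17.3 = 3.642 ≈ 3.6 days.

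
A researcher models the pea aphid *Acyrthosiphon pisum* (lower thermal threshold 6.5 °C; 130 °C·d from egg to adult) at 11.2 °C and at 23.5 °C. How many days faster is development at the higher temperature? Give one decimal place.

20.0 days

At 11.2 °C: 130 / (11.2 − 6.5) = 130 / 4.7 = 27.660 d.
At 23.5 °C: 130 / (23.5 − 6.5) = 130 / 17.0 = 7.647 d.
Difference = |27.660 − 7.647| = 20.013 ≈ 20.0 days.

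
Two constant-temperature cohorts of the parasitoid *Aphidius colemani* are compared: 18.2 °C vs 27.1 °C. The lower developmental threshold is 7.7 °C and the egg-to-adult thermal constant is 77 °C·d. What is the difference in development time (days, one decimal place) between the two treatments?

3.4 days

At 18.2 °C: 77 / (18.2 − 7.7) = 77 / 10.5 = 7.333 d.
At 27.1 °C: 77 / (27.1 − 7.7) = 77 / 19.4 = 3.969 d.
Difference = |7.333 − 3.969| = 3.364 ≈ 3.4 days.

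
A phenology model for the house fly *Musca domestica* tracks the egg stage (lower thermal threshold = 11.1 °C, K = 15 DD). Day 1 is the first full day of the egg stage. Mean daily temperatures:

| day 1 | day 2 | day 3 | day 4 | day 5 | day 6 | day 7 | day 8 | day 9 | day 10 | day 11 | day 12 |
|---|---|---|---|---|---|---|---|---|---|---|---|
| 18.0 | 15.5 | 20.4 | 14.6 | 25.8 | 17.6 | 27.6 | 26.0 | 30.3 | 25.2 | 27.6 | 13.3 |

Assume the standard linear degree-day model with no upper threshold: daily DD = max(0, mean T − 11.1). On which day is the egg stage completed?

day 3

Daily DD above 11.1 °C: 6.9, 4.4, 9.3, 3.5, 14.7, 6.5, 16.5, 14.9, 19.2, 14.1, 16.5, 2.2.
Cumulative: 6.9, 11.3, 20.6, 24.1, 38.8, 45.3, 61.8, 76.7, 95.9, 110.0, 126.5, 128.7.
The total first reaches 15 DD on day 3.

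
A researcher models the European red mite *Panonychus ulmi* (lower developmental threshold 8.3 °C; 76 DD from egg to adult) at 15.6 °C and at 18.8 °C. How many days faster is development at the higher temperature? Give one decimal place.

3.2 days

At 15.6 °C: 76 / (15.6 − 8.3) = 76 / 7.3 = 10.411 d.
At 18.8 °C: 76 / (18.8 − 8.3) = 76 / 10.5 = 7.238 d.
Difference = |10.411 − 7.238| = 3.173 ≈ 3.2 days.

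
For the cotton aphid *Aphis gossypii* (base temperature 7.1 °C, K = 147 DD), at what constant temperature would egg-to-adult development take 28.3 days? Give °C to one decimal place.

12.3 °C

Required daily accumulation = 147 / 28.3 = 5.194 DD/day.
T = T_base + 5.194 = 7.1 + 5.194 = 12.294 ≈ 12.3 °C.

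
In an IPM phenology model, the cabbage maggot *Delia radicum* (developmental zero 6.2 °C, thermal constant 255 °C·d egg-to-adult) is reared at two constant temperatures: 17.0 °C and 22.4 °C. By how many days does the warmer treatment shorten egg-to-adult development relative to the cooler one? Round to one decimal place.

7.9 days

At 17.0 °C: 255 / (17.0 − 6.2) = 255 / 10.8 = 23.611 d.
At 22.4 °C: 255 / (22.4 − 6.2) = 255 / 16.2 = 15.741 d.
Difference = |23.611 − 15.741| = 7.870 ≈ 7.9 days.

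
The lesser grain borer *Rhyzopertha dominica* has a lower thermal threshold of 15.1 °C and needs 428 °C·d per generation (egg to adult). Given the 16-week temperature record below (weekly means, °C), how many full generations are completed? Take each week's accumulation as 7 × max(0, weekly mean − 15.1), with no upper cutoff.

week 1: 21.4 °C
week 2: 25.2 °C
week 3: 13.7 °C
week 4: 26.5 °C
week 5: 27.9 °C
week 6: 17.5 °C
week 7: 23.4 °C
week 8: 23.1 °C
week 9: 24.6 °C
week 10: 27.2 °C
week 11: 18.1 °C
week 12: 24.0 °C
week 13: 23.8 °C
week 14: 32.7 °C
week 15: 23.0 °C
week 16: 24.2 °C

Weekly DD (7 × max(0, T̄ − 15.1)): 44.1, 70.7, 0.0, 79.8, 89.6, 16.8, 58.1, 56.0, 66.5, 84.7, 21.0, 62.3, 60.9, 123.2, 55.3, 63.7.
Season total = 952.7 DD.
Complete generations = ⌊952.7 / 428⌋ = 2.

2 generations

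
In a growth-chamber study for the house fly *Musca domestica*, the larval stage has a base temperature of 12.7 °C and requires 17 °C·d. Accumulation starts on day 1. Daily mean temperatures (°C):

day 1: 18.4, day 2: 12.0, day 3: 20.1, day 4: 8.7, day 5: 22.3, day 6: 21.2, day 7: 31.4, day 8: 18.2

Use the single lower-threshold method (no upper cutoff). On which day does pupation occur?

day 5

Daily DD above 12.7 °C: 5.7, 0.0, 7.4, 0.0, 9.6, 8.5, 18.7, 5.5.
Cumulative: 5.7, 5.7, 13.1, 13.1, 22.7, 31.2, 49.9, 55.4.
The total first reaches 17 DD on day 5.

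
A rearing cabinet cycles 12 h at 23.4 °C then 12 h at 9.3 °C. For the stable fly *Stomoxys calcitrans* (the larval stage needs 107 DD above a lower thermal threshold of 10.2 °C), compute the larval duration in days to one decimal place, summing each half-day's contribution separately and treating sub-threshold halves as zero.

16.2 days

Day half: max(0, 23.4 − 10.2) × 0.5 = 13.2 × 0.5 = 6.60 DD.
Night half: max(0, 9.3 − 10.2) × 0.5 = 0.0 × 0.5 = 0.00 DD.
Per 24 h: 6.60 DD/day.
Duration = 107 / 6.60 = 16.212 ≈ 16.2 days.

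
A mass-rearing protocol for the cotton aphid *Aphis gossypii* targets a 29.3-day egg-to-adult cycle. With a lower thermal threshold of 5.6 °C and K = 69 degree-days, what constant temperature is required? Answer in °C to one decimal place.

8.0 °C

Required daily accumulation = 69 / 29.3 = 2.355 DD/day.
T = T_base + 2.355 = 5.6 + 2.355 = 7.955 ≈ 8.0 °C.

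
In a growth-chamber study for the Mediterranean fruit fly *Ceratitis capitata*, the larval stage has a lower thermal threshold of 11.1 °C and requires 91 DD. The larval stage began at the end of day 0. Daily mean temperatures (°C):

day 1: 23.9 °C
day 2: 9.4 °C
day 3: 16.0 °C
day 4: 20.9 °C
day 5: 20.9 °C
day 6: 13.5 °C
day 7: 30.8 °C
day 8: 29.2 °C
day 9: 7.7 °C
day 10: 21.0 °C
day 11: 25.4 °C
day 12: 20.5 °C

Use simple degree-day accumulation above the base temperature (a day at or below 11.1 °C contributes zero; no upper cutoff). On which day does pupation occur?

day 11

Daily DD above 11.1 °C: 12.8, 0.0, 4.9, 9.8, 9.8, 2.4, 19.7, 18.1, 0.0, 9.9, 14.3, 9.4.
Cumulative: 12.8, 12.8, 17.7, 27.5, 37.3, 39.7, 59.4, 77.5, 77.5, 87.4, 101.7, 111.1.
The total first reaches 91 DD on day 11.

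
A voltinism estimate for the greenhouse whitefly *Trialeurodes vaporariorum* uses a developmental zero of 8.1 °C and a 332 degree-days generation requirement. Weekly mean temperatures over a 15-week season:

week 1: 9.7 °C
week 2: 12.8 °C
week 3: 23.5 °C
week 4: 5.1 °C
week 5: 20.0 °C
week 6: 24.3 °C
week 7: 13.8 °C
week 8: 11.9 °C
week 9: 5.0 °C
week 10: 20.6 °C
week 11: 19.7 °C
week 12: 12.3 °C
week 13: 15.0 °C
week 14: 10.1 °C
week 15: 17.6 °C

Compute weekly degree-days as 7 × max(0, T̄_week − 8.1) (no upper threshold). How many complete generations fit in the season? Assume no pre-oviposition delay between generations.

2 generations

Weekly DD (7 × max(0, T̄ − 8.1)): 11.2, 32.9, 107.8, 0.0, 83.3, 113.4, 39.9, 26.6, 0.0, 87.5, 81.2, 29.4, 48.3, 14.0, 66.5.
Season total = 742.0 DD.
Complete generations = ⌊742.0 / 332⌋ = 2.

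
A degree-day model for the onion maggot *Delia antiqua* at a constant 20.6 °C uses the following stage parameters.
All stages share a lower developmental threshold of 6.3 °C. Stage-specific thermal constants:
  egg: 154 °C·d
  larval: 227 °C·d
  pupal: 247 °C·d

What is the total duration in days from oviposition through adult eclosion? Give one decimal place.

Daily accumulation at 20.6 °C = 20.6 − 6.3 = 14.3 DD/day.
Total K = 154 + 227 + 247 = 628 DD.
Total duration = 628 / 14.3 = 43.916 ≈ 43.9 days.

43.9 days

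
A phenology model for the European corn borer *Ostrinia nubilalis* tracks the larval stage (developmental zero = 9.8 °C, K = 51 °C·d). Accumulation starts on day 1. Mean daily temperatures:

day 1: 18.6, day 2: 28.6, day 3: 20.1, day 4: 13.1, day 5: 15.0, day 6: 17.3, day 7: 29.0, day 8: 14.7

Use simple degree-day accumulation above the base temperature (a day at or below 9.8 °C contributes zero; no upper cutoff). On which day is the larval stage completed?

day 6

Daily DD above 9.8 °C: 8.8, 18.8, 10.3, 3.3, 5.2, 7.5, 19.2, 4.9.
Cumulative: 8.8, 27.6, 37.9, 41.2, 46.4, 53.9, 73.1, 78.0.
The total first reaches 51 DD on day 6.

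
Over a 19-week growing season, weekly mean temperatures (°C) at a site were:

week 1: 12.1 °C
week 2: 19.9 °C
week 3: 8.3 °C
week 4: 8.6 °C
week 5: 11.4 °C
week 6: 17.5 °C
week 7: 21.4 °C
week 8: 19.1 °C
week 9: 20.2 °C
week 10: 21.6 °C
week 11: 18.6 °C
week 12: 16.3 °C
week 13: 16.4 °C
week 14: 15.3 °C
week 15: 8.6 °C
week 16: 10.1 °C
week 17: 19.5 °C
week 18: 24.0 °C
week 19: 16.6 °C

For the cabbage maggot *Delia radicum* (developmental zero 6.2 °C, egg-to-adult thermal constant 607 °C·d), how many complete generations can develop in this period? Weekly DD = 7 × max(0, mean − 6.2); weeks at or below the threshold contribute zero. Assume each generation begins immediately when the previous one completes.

2 generations

Weekly DD (7 × max(0, T̄ − 6.2)): 41.3, 95.9, 14.7, 16.8, 36.4, 79.1, 106.4, 90.3, 98.0, 107.8, 86.8, 70.7, 71.4, 63.7, 16.8, 27.3, 93.1, 124.6, 72.8.
Season total = 1313.9 DD.
Complete generations = ⌊1313.9 / 607⌋ = 2.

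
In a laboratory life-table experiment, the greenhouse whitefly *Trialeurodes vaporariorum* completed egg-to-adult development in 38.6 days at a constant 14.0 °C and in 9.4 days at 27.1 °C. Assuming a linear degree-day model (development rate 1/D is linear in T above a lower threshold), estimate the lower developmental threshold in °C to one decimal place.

9.8 °C

Under the model K = D·(T − T_b), so D₁·(T₁ − T_b) = D₂·(T₂ − T_b).
38.6·(14.0 − T_b) = 9.4·(27.1 − T_b)
T_b = (38.6·14.0 − 9.4·27.1) / (38.6 − 9.4) = 285.66 / 29.2 = 9.783 °C ≈ 9.8 °C.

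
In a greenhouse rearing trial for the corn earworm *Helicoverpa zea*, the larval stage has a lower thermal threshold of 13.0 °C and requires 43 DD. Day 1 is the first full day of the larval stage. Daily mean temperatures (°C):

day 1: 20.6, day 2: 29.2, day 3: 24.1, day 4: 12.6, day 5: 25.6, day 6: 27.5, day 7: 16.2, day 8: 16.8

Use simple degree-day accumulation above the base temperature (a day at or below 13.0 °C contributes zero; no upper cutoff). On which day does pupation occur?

Daily DD above 13.0 °C: 7.6, 16.2, 11.1, 0.0, 12.6, 14.5, 3.2, 3.8.
Cumulative: 7.6, 23.8, 34.9, 34.9, 47.5, 62.0, 65.2, 69.0.
The total first reaches 43 DD on day 5.

day 5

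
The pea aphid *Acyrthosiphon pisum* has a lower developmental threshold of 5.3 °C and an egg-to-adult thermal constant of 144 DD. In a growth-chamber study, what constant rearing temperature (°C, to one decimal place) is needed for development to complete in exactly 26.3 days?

10.8 °C

Required daily accumulation = 144 / 26.3 = 5.475 DD/day.
T = T_base + 5.475 = 5.3 + 5.475 = 10.775 ≈ 10.8 °C.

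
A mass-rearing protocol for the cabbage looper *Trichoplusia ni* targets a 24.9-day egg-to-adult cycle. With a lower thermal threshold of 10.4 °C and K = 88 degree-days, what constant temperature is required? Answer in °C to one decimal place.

Required daily accumulation = 88 / 24.9 = 3.534 DD/day.
T = T_base + 3.534 = 10.4 + 3.534 = 13.934 ≈ 13.9 °C.

13.9 °C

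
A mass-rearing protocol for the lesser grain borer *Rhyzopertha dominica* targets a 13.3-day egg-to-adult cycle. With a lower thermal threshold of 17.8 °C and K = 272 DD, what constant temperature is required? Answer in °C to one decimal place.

Required daily accumulation = 272 / 13.3 = 20.451 DD/day.
T = T_base + 20.451 = 17.8 + 20.451 = 38.251 ≈ 38.3 °C.

38.3 °C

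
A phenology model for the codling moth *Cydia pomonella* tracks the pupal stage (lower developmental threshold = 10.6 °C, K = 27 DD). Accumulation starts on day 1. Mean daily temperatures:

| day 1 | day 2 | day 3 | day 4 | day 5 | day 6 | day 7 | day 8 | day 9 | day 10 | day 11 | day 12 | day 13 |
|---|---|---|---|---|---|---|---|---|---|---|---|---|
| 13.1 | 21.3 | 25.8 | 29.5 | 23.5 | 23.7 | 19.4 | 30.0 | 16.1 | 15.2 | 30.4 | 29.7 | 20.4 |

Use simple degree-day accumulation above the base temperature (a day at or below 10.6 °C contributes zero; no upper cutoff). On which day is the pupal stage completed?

Daily DD above 10.6 °C: 2.5, 10.7, 15.2, 18.9, 12.9, 13.1, 8.8, 19.4, 5.5, 4.6, 19.8, 19.1, 9.8.
Cumulative: 2.5, 13.2, 28.4, 47.3, 60.2, 73.3, 82.1, 101.5, 107.0, 111.6, 131.4, 150.5, 160.3.
The total first reaches 27 DD on day 3.

day 3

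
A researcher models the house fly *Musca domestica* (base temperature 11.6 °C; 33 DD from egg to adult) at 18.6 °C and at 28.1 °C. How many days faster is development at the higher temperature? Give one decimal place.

2.7 days

At 18.6 °C: 33 / (18.6 − 11.6) = 33 / 7.0 = 4.714 d.
At 28.1 °C: 33 / (28.1 − 11.6) = 33 / 16.5 = 2.000 d.
Difference = |4.714 − 2.000| = 2.714 ≈ 2.7 days.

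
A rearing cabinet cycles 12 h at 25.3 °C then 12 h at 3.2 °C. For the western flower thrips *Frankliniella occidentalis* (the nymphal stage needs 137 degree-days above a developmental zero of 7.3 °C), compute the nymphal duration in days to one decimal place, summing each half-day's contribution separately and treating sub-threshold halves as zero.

15.2 days

Day half: max(0, 25.3 − 7.3) × 0.5 = 18.0 × 0.5 = 9.00 DD.
Night half: max(0, 3.2 − 7.3) × 0.5 = 0.0 × 0.5 = 0.00 DD.
Per 24 h: 9.00 DD/day.
Duration = 137 / 9.00 = 15.222 ≈ 15.2 days.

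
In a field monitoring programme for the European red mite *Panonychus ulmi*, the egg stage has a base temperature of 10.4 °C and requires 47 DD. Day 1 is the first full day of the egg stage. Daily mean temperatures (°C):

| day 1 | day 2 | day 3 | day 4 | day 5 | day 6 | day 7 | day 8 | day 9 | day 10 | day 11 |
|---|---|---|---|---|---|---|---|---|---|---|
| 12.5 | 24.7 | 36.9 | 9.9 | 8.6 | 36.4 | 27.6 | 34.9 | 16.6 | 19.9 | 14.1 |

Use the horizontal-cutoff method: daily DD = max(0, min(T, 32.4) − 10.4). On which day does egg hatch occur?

Daily DD above 10.4 °C (capped at 22.0): 2.1, 14.3, 22.0, 0.0, 0.0, 22.0, 17.2, 22.0, 6.2, 9.5, 3.7.
Cumulative: 2.1, 16.4, 38.4, 38.4, 38.4, 60.4, 77.6, 99.6, 105.8, 115.3, 119.0.
The total first reaches 47 DD on day 6.

day 6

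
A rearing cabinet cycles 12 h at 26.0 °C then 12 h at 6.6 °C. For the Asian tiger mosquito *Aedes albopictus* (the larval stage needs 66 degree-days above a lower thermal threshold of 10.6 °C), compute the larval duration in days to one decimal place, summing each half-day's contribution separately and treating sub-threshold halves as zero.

Day half: max(0, 26.0 − 10.6) × 0.5 = 15.4 × 0.5 = 7.70 DD.
Night half: max(0, 6.6 − 10.6) × 0.5 = 0.0 × 0.5 = 0.00 DD.
Per 24 h: 7.70 DD/day.
Duration = 66 / 7.70 = 8.571 ≈ 8.6 days.

8.6 days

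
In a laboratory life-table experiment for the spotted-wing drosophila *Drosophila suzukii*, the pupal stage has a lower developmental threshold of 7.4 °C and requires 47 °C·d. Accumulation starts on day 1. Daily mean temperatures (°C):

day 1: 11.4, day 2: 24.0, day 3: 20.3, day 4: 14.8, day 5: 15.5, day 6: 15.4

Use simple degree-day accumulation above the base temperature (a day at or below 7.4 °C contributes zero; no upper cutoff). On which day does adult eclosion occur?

day 5

Daily DD above 7.4 °C: 4.0, 16.6, 12.9, 7.4, 8.1, 8.0.
Cumulative: 4.0, 20.6, 33.5, 40.9, 49.0, 57.0.
The total first reaches 47 DD on day 5.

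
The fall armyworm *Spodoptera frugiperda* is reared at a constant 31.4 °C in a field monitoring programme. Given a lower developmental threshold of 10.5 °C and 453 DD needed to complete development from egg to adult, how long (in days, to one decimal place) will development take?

Daily accumulation = 31.4 − 10.5 = 20.9 DD/day.
Duration = 453 / 20.9 = 21.675 ≈ 21.7 days.

21.7 days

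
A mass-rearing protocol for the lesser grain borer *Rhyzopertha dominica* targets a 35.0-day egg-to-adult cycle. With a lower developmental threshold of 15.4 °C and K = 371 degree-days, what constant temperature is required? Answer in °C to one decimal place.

Required daily accumulation = 371 / 35.0 = 10.600 DD/day.
T = T_base + 10.600 = 15.4 + 10.600 = 26.000 ≈ 26.0 °C.

26.0 °C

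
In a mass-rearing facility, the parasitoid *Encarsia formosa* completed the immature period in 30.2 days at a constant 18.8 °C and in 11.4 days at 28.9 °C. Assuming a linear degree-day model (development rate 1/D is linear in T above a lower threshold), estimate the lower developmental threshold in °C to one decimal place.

12.7 °C

Linear rate model ⇒ the product D·(T − T_b) is constant across temperatures.
30.2·(18.8 − T_b) = 11.4·(28.9 − T_b)
T_b = (30.2·18.8 − 11.4·28.9) / (30.2 − 11.4) = 238.30 / 18.8 = 12.676 °C ≈ 12.7 °C.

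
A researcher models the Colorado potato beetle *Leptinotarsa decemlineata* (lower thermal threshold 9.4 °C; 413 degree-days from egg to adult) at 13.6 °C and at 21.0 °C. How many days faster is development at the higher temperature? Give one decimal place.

62.7 days

At 13.6 °C: 413 / (13.6 − 9.4) = 413 / 4.2 = 98.333 d.
At 21.0 °C: 413 / (21.0 − 9.4) = 413 / 11.6 = 35.603 d.
Difference = |98.333 − 35.603| = 62.730 ≈ 62.7 days.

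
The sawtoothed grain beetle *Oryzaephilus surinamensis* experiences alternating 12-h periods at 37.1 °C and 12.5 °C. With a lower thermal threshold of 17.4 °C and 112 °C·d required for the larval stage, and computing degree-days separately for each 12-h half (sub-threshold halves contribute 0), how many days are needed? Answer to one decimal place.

Day half: max(0, 37.1 − 17.4) × 0.5 = 19.7 × 0.5 = 9.85 DD.
Night half: max(0, 12.5 − 17.4) × 0.5 = 0.0 × 0.5 = 0.00 DD.
Per 24 h: 9.85 DD/day.
Duration = 112 / 9.85 = 11.371 ≈ 11.4 days.

11.4 days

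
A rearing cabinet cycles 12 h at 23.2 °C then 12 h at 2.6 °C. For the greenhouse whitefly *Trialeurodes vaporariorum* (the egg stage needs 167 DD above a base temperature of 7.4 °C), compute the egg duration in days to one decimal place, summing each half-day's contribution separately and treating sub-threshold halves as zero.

21.1 days

Day half: max(0, 23.2 − 7.4) × 0.5 = 15.8 × 0.5 = 7.90 DD.
Night half: max(0, 2.6 − 7.4) × 0.5 = 0.0 × 0.5 = 0.00 DD.
Per 24 h: 7.90 DD/day.
Duration = 167 / 7.90 = 21.139 ≈ 21.1 days.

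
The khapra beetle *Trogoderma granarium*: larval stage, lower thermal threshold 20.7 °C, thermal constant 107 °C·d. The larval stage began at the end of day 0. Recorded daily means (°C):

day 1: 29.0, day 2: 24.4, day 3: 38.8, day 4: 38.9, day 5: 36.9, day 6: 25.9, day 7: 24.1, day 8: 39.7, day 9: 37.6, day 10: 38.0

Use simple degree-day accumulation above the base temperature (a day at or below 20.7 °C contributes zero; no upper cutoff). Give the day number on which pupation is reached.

Daily DD above 20.7 °C: 8.3, 3.7, 18.1, 18.2, 16.2, 5.2, 3.4, 19.0, 16.9, 17.3.
Cumulative: 8.3, 12.0, 30.1, 48.3, 64.5, 69.7, 73.1, 92.1, 109.0, 126.3.
The total first reaches 107 DD on day 9.

day 9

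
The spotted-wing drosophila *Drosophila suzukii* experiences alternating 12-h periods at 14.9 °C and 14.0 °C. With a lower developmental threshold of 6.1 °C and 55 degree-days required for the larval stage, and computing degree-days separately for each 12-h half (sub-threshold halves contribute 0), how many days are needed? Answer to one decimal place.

Day half: max(0, 14.9 − 6.1) × 0.5 = 8.8 × 0.5 = 4.40 DD.
Night half: max(0, 14.0 − 6.1) × 0.5 = 7.9 × 0.5 = 3.95 DD.
Per 24 h: 8.35 DD/day.
Duration = 55 / 8.35 = 6.587 ≈ 6.6 days.

6.6 days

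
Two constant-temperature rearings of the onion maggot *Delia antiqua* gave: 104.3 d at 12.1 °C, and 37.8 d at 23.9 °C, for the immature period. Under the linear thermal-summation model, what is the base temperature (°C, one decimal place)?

Linear rate model ⇒ the product D·(T − T_b) is constant across temperatures.
104.3·(12.1 − T_b) = 37.8·(23.9 − T_b)
T_b = (104.3·12.1 − 37.8·23.9) / (104.3 − 37.8) = 358.61 / 66.5 = 5.393 °C ≈ 5.4 °C.

5.4 °C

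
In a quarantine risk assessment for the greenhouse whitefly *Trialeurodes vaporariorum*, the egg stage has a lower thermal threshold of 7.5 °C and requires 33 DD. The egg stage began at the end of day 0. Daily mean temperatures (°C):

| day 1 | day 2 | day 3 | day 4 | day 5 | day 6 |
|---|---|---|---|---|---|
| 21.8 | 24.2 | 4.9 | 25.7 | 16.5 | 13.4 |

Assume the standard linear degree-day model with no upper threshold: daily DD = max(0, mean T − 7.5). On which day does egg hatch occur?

day 4

Daily DD above 7.5 °C: 14.3, 16.7, 0.0, 18.2, 9.0, 5.9.
Cumulative: 14.3, 31.0, 31.0, 49.2, 58.2, 64.1.
The total first reaches 33 DD on day 4.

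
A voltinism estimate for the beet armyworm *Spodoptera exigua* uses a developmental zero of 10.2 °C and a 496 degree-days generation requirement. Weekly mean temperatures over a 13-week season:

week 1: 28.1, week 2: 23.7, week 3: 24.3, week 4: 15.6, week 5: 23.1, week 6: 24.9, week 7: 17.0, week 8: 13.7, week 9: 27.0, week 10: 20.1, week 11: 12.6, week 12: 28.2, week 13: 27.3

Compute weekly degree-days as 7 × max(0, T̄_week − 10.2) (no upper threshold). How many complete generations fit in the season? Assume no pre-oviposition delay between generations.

Weekly DD (7 × max(0, T̄ − 10.2)): 125.3, 94.5, 98.7, 37.8, 90.3, 102.9, 47.6, 24.5, 117.6, 69.3, 16.8, 126.0, 119.7.
Season total = 1071.0 DD.
Complete generations = ⌊1071.0 / 496⌋ = 2.

2 generations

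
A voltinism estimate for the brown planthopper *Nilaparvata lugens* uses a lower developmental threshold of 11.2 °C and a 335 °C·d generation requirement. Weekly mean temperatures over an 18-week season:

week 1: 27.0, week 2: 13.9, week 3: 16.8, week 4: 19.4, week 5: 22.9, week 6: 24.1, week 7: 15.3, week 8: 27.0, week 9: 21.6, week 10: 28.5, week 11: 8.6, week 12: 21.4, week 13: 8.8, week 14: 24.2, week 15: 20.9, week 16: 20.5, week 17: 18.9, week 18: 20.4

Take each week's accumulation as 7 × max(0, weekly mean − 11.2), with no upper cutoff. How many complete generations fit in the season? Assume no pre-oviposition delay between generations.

3 generations

Weekly DD (7 × max(0, T̄ − 11.2)): 110.6, 18.9, 39.2, 57.4, 81.9, 90.3, 28.7, 110.6, 72.8, 121.1, 0.0, 71.4, 0.0, 91.0, 67.9, 65.1, 53.9, 64.4.
Season total = 1145.2 DD.
Complete generations = ⌊1145.2 / 335⌋ = 3.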